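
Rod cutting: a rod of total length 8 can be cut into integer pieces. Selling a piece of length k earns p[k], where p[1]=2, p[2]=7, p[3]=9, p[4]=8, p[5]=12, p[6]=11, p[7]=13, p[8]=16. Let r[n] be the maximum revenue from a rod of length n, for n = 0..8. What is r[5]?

   n    0    1    2    3    4    5    6    7    8
r[n]    0    2    7    9   14   16   21   23   28

16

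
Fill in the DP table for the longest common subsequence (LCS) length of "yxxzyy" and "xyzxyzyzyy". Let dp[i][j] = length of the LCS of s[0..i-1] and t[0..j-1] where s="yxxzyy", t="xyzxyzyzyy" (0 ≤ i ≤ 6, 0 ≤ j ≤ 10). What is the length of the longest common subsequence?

5

   ''  x  y  z  x  y  z  y  z  y  y
''  0  0  0  0  0  0  0  0  0  0  0
 y  0  0  1  1  1  1  1  1  1  1  1
 x  0  1  1  1  2  2  2  2  2  2  2
 x  0  1  1  1  2  2  2  2  2  2  2
 z  0  1  1  2  2  2  3  3  3  3  3
 y  0  1  2  2  2  3  3  4  4  4  4
 y  0  1  2  2  2  3  3  4  4  5  5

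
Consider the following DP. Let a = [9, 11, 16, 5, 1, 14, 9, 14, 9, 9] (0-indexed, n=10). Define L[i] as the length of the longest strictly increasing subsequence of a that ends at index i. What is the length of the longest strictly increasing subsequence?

   i    0    1    2    3    4    5    6    7    8    9
a[i]    9   11   16    5    1   14    9   14    9    9
L[i]    1    2    3    1    1    3    2    3    2    2

3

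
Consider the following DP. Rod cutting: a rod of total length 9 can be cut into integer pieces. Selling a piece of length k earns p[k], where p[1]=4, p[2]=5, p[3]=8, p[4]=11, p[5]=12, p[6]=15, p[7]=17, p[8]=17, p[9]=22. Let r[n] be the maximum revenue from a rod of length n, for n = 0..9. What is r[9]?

   n    0    1    2    3    4    5    6    7    8    9
r[n]    0    4    8   12   16   20   24   28   32   36

36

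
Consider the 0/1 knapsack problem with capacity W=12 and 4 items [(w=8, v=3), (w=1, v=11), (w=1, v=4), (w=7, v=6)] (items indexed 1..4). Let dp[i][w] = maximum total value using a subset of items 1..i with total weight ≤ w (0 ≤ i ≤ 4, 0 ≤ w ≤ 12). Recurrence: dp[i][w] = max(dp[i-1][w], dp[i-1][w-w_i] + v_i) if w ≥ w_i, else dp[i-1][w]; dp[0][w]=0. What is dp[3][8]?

i\w   0   1   2   3   4   5   6   7   8   9  10  11  12
  0   0   0   0   0   0   0   0   0   0   0   0   0   0
  1   0   0   0   0   0   0   0   0   3   3   3   3   3
  2   0  11  11  11  11  11  11  11  11  14  14  14  14
  3   0  11  15  15  15  15  15  15  15  15  18  18  18
  4   0  11  15  15  15  15  15  15  17  21  21  21  21

15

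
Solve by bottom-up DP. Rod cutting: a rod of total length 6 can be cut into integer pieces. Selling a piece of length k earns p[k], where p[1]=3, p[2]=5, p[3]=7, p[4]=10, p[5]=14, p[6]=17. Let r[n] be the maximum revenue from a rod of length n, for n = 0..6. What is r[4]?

   n    0    1    2    3    4    5    6
r[n]    0    3    6    9   12   15   18

12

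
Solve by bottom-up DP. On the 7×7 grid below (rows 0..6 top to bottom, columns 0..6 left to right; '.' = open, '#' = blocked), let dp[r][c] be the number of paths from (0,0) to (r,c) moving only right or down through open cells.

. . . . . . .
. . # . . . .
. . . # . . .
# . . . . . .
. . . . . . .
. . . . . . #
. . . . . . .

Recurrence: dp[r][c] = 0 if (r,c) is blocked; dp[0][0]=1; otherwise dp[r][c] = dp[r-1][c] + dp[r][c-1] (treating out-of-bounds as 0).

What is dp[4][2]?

9

r\c   0   1   2   3   4   5   6
  0   1   1   1   1   1   1   1
  1   1   2   0   1   2   3   4
  2   1   3   3   0   2   5   9
  3   0   3   6   6   8  13  22
  4   0   3   9  15  23  36  58
  5   0   3  12  27  50  86   0
  6   0   3  15  42  92 178 178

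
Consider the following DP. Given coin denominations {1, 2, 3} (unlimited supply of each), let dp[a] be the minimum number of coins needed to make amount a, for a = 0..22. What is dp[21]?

 a  0  1  2  3  4  5  6  7  8  9 10 11 12 13 14 15 16 17 18 19 20 21 22
dp  0  1  1  1  2  2  2  3  3  3  4  4  4  5  5  5  6  6  6  7  7  7  8

7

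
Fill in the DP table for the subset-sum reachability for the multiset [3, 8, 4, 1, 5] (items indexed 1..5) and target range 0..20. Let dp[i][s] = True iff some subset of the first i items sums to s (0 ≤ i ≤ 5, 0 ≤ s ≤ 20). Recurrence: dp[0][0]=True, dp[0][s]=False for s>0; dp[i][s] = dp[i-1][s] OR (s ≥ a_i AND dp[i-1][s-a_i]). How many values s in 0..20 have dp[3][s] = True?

i\s   0   1   2   3   4   5   6   7   8   9  10  11  12  13  14  15  16  17  18  19  20
  0   T   F   F   F   F   F   F   F   F   F   F   F   F   F   F   F   F   F   F   F   F
  1   T   F   F   T   F   F   F   F   F   F   F   F   F   F   F   F   F   F   F   F   F
  2   T   F   F   T   F   F   F   F   T   F   F   T   F   F   F   F   F   F   F   F   F
  3   T   F   F   T   T   F   F   T   T   F   F   T   T   F   F   T   F   F   F   F   F
  4   T   T   F   T   T   T   F   T   T   T   F   T   T   T   F   T   T   F   F   F   F
  5   T   T   F   T   T   T   T   T   T   T   T   T   T   T   T   T   T   T   T   F   T

8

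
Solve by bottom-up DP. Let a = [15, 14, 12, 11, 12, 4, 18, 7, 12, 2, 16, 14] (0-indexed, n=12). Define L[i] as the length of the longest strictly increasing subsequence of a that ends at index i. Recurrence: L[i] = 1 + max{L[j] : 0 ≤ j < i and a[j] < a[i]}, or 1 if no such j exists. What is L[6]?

3

   i    0    1    2    3    4    5    6    7    8    9   10   11
a[i]   15   14   12   11   12    4   18    7   12    2   16   14
L[i]    1    1    1    1    2    1    3    2    3    1    4    4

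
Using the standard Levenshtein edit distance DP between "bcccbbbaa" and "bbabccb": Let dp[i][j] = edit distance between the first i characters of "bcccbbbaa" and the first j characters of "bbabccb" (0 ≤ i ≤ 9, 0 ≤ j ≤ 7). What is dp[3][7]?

4

   ''  b  b  a  b  c  c  b
''  0  1  2  3  4  5  6  7
 b  1  0  1  2  3  4  5  6
 c  2  1  1  2  3  3  4  5
 c  3  2  2  2  3  3  3  4
 c  4  3  3  3  3  3  3  4
 b  5  4  3  4  3  4  4  3
 b  6  5  4  4  4  4  5  4
 b  7  6  5  5  4  5  5  5
 a  8  7  6  5  5  5  6  6
 a  9  8  7  6  6  6  6  7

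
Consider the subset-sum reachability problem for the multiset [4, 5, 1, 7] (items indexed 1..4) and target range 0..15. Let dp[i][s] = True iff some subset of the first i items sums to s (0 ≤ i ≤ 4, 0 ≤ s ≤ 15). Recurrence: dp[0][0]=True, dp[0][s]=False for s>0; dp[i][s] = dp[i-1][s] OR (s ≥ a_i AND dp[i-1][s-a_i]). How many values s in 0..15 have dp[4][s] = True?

i\s   0   1   2   3   4   5   6   7   8   9  10  11  12  13  14  15
  0   T   F   F   F   F   F   F   F   F   F   F   F   F   F   F   F
  1   T   F   F   F   T   F   F   F   F   F   F   F   F   F   F   F
  2   T   F   F   F   T   T   F   F   F   T   F   F   F   F   F   F
  3   T   T   F   F   T   T   T   F   F   T   T   F   F   F   F   F
  4   T   T   F   F   T   T   T   T   T   T   T   T   T   T   F   F

12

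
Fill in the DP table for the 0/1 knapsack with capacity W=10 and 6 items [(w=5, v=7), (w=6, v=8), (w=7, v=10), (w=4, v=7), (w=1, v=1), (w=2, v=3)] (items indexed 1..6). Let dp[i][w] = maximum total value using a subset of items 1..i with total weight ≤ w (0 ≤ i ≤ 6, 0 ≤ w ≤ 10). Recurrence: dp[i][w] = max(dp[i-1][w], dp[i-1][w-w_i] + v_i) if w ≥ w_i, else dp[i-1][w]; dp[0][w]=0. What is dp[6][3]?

4

i\w   0   1   2   3   4   5   6   7   8   9  10
  0   0   0   0   0   0   0   0   0   0   0   0
  1   0   0   0   0   0   7   7   7   7   7   7
  2   0   0   0   0   0   7   8   8   8   8   8
  3   0   0   0   0   0   7   8  10  10  10  10
  4   0   0   0   0   7   7   8  10  10  14  15
  5   0   1   1   1   7   8   8  10  11  14  15
  6   0   1   3   4   7   8  10  11  11  14  15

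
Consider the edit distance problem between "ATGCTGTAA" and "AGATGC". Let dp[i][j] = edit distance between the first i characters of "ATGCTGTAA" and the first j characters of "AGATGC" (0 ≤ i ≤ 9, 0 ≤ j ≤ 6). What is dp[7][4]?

4

   ''  A  G  A  T  G  C
''  0  1  2  3  4  5  6
 A  1  0  1  2  3  4  5
 T  2  1  1  2  2  3  4
 G  3  2  1  2  3  2  3
 C  4  3  2  2  3  3  2
 T  5  4  3  3  2  3  3
 G  6  5  4  4  3  2  3
 T  7  6  5  5  4  3  3
 A  8  7  6  5  5  4  4
 A  9  8  7  6  6  5  5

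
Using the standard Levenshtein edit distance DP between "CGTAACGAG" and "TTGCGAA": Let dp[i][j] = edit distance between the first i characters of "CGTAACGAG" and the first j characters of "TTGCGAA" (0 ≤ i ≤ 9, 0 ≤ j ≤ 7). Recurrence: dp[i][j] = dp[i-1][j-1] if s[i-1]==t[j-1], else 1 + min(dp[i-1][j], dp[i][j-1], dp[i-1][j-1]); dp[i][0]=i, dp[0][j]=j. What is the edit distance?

5

   ''  T  T  G  C  G  A  A
''  0  1  2  3  4  5  6  7
 C  1  1  2  3  3  4  5  6
 G  2  2  2  2  3  3  4  5
 T  3  2  2  3  3  4  4  5
 A  4  3  3  3  4  4  4  4
 A  5  4  4  4  4  5  4  4
 C  6  5  5  5  4  5  5  5
 G  7  6  6  5  5  4  5  6
 A  8  7  7  6  6  5  4  5
 G  9  8  8  7  7  6  5  5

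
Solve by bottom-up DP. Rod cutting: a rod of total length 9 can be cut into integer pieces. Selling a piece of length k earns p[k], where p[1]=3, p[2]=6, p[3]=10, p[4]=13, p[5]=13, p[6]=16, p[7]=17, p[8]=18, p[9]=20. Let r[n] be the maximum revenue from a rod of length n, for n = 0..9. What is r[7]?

23

   n    0    1    2    3    4    5    6    7    8    9
r[n]    0    3    6   10   13   16   20   23   26   30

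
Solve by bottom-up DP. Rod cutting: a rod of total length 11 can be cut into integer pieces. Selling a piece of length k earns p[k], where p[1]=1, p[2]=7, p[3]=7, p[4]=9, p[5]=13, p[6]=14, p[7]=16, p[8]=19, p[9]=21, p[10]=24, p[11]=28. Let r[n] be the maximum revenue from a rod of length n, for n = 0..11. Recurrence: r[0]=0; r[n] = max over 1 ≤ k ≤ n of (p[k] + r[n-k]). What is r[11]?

   n    0    1    2    3    4    5    6    7    8    9   10   11
r[n]    0    1    7    8   14   15   21   22   28   29   35   36

36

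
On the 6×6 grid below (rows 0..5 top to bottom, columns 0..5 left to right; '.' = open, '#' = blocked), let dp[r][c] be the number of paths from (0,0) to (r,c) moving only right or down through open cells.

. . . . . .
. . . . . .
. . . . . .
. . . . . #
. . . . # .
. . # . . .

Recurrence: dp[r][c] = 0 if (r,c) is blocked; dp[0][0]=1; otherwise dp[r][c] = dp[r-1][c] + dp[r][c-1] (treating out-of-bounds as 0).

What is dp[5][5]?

35

r\c   0   1   2   3   4   5
  0   1   1   1   1   1   1
  1   1   2   3   4   5   6
  2   1   3   6  10  15  21
  3   1   4  10  20  35   0
  4   1   5  15  35   0   0
  5   1   6   0  35  35  35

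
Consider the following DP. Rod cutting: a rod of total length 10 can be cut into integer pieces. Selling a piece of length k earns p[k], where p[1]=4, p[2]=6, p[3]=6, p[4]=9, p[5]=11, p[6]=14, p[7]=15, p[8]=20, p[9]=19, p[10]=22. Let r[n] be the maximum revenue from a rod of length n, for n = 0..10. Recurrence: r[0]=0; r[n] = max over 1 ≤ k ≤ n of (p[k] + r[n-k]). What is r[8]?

32

   n    0    1    2    3    4    5    6    7    8    9   10
r[n]    0    4    8   12   16   20   24   28   32   36   40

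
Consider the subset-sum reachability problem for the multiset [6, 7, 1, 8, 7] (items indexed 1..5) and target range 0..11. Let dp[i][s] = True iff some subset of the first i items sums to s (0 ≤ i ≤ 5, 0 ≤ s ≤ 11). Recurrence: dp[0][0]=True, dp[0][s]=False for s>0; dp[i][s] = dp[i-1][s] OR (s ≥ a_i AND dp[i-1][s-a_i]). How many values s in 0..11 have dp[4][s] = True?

i\s   0   1   2   3   4   5   6   7   8   9  10  11
  0   T   F   F   F   F   F   F   F   F   F   F   F
  1   T   F   F   F   F   F   T   F   F   F   F   F
  2   T   F   F   F   F   F   T   T   F   F   F   F
  3   T   T   F   F   F   F   T   T   T   F   F   F
  4   T   T   F   F   F   F   T   T   T   T   F   F
  5   T   T   F   F   F   F   T   T   T   T   F   F

6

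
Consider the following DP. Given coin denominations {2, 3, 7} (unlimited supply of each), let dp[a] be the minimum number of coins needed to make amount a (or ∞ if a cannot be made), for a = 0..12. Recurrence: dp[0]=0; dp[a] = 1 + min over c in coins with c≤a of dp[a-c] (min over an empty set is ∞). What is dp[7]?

1

 a  0  1  2  3  4  5  6  7  8  9 10 11 12
dp  0  -  1  1  2  2  2  1  3  2  2  3  3
(- denotes ∞ / unreachable)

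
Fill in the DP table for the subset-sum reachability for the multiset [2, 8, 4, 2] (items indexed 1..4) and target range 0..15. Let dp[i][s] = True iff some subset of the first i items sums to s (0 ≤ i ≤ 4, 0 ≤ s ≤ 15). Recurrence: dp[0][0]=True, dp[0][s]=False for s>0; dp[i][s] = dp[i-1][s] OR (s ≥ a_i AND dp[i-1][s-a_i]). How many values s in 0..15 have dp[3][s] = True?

i\s   0   1   2   3   4   5   6   7   8   9  10  11  12  13  14  15
  0   T   F   F   F   F   F   F   F   F   F   F   F   F   F   F   F
  1   T   F   T   F   F   F   F   F   F   F   F   F   F   F   F   F
  2   T   F   T   F   F   F   F   F   T   F   T   F   F   F   F   F
  3   T   F   T   F   T   F   T   F   T   F   T   F   T   F   T   F
  4   T   F   T   F   T   F   T   F   T   F   T   F   T   F   T   F

8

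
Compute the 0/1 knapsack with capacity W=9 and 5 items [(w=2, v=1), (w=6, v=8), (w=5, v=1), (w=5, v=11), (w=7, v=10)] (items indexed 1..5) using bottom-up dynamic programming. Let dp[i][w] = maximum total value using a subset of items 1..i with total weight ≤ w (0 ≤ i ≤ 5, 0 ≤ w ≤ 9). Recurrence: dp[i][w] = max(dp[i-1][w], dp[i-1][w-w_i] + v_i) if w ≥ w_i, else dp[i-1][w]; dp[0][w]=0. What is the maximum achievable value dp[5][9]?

i\w   0   1   2   3   4   5   6   7   8   9
  0   0   0   0   0   0   0   0   0   0   0
  1   0   0   1   1   1   1   1   1   1   1
  2   0   0   1   1   1   1   8   8   9   9
  3   0   0   1   1   1   1   8   8   9   9
  4   0   0   1   1   1  11  11  12  12  12
  5   0   0   1   1   1  11  11  12  12  12

12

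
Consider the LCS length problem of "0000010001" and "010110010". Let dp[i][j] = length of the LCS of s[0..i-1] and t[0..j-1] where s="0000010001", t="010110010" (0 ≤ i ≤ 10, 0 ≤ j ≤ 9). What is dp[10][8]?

   ''  0  1  0  1  1  0  0  1  0
''  0  0  0  0  0  0  0  0  0  0
 0  0  1  1  1  1  1  1  1  1  1
 0  0  1  1  2  2  2  2  2  2  2
 0  0  1  1  2  2  2  3  3  3  3
 0  0  1  1  2  2  2  3  4  4  4
 0  0  1  1  2  2  2  3  4  4  5
 1  0  1  2  2  3  3  3  4  5  5
 0  0  1  2  3  3  3  4  4  5  6
 0  0  1  2  3  3  3  4  5  5  6
 0  0  1  2  3  3  3  4  5  5  6
 1  0  1  2  3  4  4  4  5  6  6

6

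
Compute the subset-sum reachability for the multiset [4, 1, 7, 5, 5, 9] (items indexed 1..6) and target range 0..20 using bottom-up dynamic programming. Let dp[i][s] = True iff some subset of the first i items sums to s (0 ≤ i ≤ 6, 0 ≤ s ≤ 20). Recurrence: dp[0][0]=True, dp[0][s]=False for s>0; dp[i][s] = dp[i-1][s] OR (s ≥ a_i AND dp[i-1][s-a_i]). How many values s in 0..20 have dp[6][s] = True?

19

i\s   0   1   2   3   4   5   6   7   8   9  10  11  12  13  14  15  16  17  18  19  20
  0   T   F   F   F   F   F   F   F   F   F   F   F   F   F   F   F   F   F   F   F   F
  1   T   F   F   F   T   F   F   F   F   F   F   F   F   F   F   F   F   F   F   F   F
  2   T   T   F   F   T   T   F   F   F   F   F   F   F   F   F   F   F   F   F   F   F
  3   T   T   F   F   T   T   F   T   T   F   F   T   T   F   F   F   F   F   F   F   F
  4   T   T   F   F   T   T   T   T   T   T   T   T   T   T   F   F   T   T   F   F   F
  5   T   T   F   F   T   T   T   T   T   T   T   T   T   T   T   T   T   T   T   F   F
  6   T   T   F   F   T   T   T   T   T   T   T   T   T   T   T   T   T   T   T   T   T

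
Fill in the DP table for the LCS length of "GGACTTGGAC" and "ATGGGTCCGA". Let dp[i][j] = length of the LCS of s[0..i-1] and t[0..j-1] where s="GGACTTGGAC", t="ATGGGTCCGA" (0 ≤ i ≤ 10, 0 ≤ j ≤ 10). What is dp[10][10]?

5

   ''  A  T  G  G  G  T  C  C  G  A
''  0  0  0  0  0  0  0  0  0  0  0
 G  0  0  0  1  1  1  1  1  1  1  1
 G  0  0  0  1  2  2  2  2  2  2  2
 A  0  1  1  1  2  2  2  2  2  2  3
 C  0  1  1  1  2  2  2  3  3  3  3
 T  0  1  2  2  2  2  3  3  3  3  3
 T  0  1  2  2  2  2  3  3  3  3  3
 G  0  1  2  3  3  3  3  3  3  4  4
 G  0  1  2  3  4  4  4  4  4  4  4
 A  0  1  2  3  4  4  4  4  4  4  5
 C  0  1  2  3  4  4  4  5  5  5  5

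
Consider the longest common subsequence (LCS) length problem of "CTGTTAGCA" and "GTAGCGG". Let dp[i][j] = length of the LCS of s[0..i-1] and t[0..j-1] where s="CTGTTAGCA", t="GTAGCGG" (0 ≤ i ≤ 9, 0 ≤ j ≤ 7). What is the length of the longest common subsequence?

5

   ''  G  T  A  G  C  G  G
''  0  0  0  0  0  0  0  0
 C  0  0  0  0  0  1  1  1
 T  0  0  1  1  1  1  1  1
 G  0  1  1  1  2  2  2  2
 T  0  1  2  2  2  2  2  2
 T  0  1  2  2  2  2  2  2
 A  0  1  2  3  3  3  3  3
 G  0  1  2  3  4  4  4  4
 C  0  1  2  3  4  5  5  5
 A  0  1  2  3  4  5  5  5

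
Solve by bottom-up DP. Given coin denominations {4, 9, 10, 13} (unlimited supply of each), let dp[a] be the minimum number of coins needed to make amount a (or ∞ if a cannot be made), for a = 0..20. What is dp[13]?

1

 a  0  1  2  3  4  5  6  7  8  9 10 11 12 13 14 15 16 17 18 19 20
dp  0  -  -  -  1  -  -  -  2  1  1  -  3  1  2  -  4  2  2  2  2
(- denotes ∞ / unreachable)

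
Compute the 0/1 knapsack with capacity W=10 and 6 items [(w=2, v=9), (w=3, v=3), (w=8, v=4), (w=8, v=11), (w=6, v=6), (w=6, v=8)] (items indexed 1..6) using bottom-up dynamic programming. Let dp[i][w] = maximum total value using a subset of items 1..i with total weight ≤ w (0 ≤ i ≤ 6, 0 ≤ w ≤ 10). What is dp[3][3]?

i\w   0   1   2   3   4   5   6   7   8   9  10
  0   0   0   0   0   0   0   0   0   0   0   0
  1   0   0   9   9   9   9   9   9   9   9   9
  2   0   0   9   9   9  12  12  12  12  12  12
  3   0   0   9   9   9  12  12  12  12  12  13
  4   0   0   9   9   9  12  12  12  12  12  20
  5   0   0   9   9   9  12  12  12  15  15  20
  6   0   0   9   9   9  12  12  12  17  17  20

9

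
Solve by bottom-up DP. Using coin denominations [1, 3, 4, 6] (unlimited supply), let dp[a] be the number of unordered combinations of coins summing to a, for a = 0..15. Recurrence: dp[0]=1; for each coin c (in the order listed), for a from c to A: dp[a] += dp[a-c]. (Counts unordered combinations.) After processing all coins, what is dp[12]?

after  coin     0     1     2     3     4     5     6     7     8     9    10    11    12    13    14    15
          1     1     1     1     1     1     1     1     1     1     1     1     1     1     1     1     1
          3     1     1     1     2     2     2     3     3     3     4     4     4     5     5     5     6
          4     1     1     1     2     3     3     4     5     6     7     8     9    11    12    13    15
          6     1     1     1     2     3     3     5     6     7     9    11    12    16    18    20    24

16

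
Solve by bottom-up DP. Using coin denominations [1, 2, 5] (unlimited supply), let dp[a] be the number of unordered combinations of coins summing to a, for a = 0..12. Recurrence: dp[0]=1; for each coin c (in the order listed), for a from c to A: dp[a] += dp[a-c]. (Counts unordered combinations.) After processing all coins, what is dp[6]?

5

after  coin     0     1     2     3     4     5     6     7     8     9    10    11    12
          1     1     1     1     1     1     1     1     1     1     1     1     1     1
          2     1     1     2     2     3     3     4     4     5     5     6     6     7
          5     1     1     2     2     3     4     5     6     7     8    10    11    13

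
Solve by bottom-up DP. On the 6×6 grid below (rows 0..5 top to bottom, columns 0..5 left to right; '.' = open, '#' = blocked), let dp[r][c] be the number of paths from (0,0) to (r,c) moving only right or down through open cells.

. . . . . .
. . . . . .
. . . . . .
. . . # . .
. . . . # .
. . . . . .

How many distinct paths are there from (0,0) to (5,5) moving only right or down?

r\c   0   1   2   3   4   5
  0   1   1   1   1   1   1
  1   1   2   3   4   5   6
  2   1   3   6  10  15  21
  3   1   4  10   0  15  36
  4   1   5  15  15   0  36
  5   1   6  21  36  36  72

72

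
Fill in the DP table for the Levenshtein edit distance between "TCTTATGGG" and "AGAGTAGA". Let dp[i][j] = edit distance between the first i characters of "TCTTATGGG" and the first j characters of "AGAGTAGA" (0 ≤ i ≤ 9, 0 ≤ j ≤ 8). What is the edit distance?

   ''  A  G  A  G  T  A  G  A
''  0  1  2  3  4  5  6  7  8
 T  1  1  2  3  4  4  5  6  7
 C  2  2  2  3  4  5  5  6  7
 T  3  3  3  3  4  4  5  6  7
 T  4  4  4  4  4  4  5  6  7
 A  5  4  5  4  5  5  4  5  6
 T  6  5  5  5  5  5  5  5  6
 G  7  6  5  6  5  6  6  5  6
 G  8  7  6  6  6  6  7  6  6
 G  9  8  7  7  6  7  7  7  7

7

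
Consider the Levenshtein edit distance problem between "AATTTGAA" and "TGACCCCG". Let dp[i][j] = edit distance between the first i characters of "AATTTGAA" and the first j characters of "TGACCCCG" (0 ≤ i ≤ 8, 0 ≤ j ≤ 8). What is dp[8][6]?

7

   ''  T  G  A  C  C  C  C  G
''  0  1  2  3  4  5  6  7  8
 A  1  1  2  2  3  4  5  6  7
 A  2  2  2  2  3  4  5  6  7
 T  3  2  3  3  3  4  5  6  7
 T  4  3  3  4  4  4  5  6  7
 T  5  4  4  4  5  5  5  6  7
 G  6  5  4  5  5  6  6  6  6
 A  7  6  5  4  5  6  7  7  7
 A  8  7  6  5  5  6  7  8  8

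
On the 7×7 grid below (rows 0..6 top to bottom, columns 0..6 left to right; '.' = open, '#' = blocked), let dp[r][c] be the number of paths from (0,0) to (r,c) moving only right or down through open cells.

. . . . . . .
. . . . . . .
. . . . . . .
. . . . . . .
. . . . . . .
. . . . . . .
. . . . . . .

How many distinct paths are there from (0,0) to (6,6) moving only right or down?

924

r\c   0   1   2   3   4   5   6
  0   1   1   1   1   1   1   1
  1   1   2   3   4   5   6   7
  2   1   3   6  10  15  21  28
  3   1   4  10  20  35  56  84
  4   1   5  15  35  70 126 210
  5   1   6  21  56 126 252 462
  6   1   7  28  84 210 462 924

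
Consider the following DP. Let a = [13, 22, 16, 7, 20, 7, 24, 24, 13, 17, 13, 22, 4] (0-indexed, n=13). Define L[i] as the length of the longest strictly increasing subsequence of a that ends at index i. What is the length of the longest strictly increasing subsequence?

4

   i    0    1    2    3    4    5    6    7    8    9   10   11   12
a[i]   13   22   16    7   20    7   24   24   13   17   13   22    4
L[i]    1    2    2    1    3    1    4    4    2    3    2    4    1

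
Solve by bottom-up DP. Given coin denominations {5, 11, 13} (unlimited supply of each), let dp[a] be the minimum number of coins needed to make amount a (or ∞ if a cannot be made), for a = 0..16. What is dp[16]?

 a  0  1  2  3  4  5  6  7  8  9 10 11 12 13 14 15 16
dp  0  -  -  -  -  1  -  -  -  -  2  1  -  1  -  3  2
(- denotes ∞ / unreachable)

2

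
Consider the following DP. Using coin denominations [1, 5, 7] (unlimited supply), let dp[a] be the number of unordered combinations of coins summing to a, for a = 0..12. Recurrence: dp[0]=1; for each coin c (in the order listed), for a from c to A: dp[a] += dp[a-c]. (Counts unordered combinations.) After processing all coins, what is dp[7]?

after  coin     0     1     2     3     4     5     6     7     8     9    10    11    12
          1     1     1     1     1     1     1     1     1     1     1     1     1     1
          5     1     1     1     1     1     2     2     2     2     2     3     3     3
          7     1     1     1     1     1     2     2     3     3     3     4     4     5

3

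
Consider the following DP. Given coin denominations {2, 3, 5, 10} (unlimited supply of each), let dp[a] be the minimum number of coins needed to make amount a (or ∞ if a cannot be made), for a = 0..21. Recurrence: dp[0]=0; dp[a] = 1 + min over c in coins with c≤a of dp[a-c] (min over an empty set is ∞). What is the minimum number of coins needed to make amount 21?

4

 a  0  1  2  3  4  5  6  7  8  9 10 11 12 13 14 15 16 17 18 19 20 21
dp  0  -  1  1  2  1  2  2  2  3  1  3  2  2  3  2  3  3  3  4  2  4
(- denotes ∞ / unreachable)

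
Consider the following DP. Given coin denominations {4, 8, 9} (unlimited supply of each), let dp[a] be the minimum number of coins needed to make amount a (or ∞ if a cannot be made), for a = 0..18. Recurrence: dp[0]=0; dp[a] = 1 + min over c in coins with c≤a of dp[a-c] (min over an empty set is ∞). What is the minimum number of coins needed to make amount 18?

2

 a  0  1  2  3  4  5  6  7  8  9 10 11 12 13 14 15 16 17 18
dp  0  -  -  -  1  -  -  -  1  1  -  -  2  2  -  -  2  2  2
(- denotes ∞ / unreachable)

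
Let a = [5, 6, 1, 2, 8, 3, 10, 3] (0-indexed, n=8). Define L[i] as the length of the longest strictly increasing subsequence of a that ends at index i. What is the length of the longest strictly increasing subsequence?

4

   i    0    1    2    3    4    5    6    7
a[i]    5    6    1    2    8    3   10    3
L[i]    1    2    1    2    3    3    4    3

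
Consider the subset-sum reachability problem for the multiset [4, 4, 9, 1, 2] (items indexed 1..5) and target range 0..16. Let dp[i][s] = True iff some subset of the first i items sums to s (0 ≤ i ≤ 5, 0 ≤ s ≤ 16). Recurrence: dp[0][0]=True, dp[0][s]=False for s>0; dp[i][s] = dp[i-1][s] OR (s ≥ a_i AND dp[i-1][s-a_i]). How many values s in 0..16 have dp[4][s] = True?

i\s   0   1   2   3   4   5   6   7   8   9  10  11  12  13  14  15  16
  0   T   F   F   F   F   F   F   F   F   F   F   F   F   F   F   F   F
  1   T   F   F   F   T   F   F   F   F   F   F   F   F   F   F   F   F
  2   T   F   F   F   T   F   F   F   T   F   F   F   F   F   F   F   F
  3   T   F   F   F   T   F   F   F   T   T   F   F   F   T   F   F   F
  4   T   T   F   F   T   T   F   F   T   T   T   F   F   T   T   F   F
  5   T   T   T   T   T   T   T   T   T   T   T   T   T   T   T   T   T

9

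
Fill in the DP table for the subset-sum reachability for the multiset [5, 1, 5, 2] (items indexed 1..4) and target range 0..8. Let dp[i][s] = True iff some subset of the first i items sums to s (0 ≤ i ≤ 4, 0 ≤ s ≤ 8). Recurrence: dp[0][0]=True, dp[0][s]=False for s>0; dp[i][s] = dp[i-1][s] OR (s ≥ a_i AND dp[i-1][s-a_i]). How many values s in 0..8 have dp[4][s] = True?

8

i\s   0   1   2   3   4   5   6   7   8
  0   T   F   F   F   F   F   F   F   F
  1   T   F   F   F   F   T   F   F   F
  2   T   T   F   F   F   T   T   F   F
  3   T   T   F   F   F   T   T   F   F
  4   T   T   T   T   F   T   T   T   T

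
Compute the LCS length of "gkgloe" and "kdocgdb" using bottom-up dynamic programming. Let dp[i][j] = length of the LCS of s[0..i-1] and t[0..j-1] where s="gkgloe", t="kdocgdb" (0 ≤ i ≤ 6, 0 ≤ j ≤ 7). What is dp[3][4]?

   ''  k  d  o  c  g  d  b
''  0  0  0  0  0  0  0  0
 g  0  0  0  0  0  1  1  1
 k  0  1  1  1  1  1  1  1
 g  0  1  1  1  1  2  2  2
 l  0  1  1  1  1  2  2  2
 o  0  1  1  2  2  2  2  2
 e  0  1  1  2  2  2  2  2

1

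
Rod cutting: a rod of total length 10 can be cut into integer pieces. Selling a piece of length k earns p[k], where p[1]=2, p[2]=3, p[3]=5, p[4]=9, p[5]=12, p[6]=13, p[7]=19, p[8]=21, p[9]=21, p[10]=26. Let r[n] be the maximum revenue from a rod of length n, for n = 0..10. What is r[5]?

12

   n    0    1    2    3    4    5    6    7    8    9   10
r[n]    0    2    4    6    9   12   14   19   21   23   26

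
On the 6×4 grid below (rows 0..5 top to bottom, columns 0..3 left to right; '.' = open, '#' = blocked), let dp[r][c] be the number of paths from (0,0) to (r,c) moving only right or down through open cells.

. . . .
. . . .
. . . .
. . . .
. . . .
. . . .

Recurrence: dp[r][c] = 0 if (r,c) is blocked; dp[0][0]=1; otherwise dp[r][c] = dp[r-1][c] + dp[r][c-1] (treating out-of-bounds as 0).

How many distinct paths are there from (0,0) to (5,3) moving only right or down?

r\c   0   1   2   3
  0   1   1   1   1
  1   1   2   3   4
  2   1   3   6  10
  3   1   4  10  20
  4   1   5  15  35
  5   1   6  21  56

56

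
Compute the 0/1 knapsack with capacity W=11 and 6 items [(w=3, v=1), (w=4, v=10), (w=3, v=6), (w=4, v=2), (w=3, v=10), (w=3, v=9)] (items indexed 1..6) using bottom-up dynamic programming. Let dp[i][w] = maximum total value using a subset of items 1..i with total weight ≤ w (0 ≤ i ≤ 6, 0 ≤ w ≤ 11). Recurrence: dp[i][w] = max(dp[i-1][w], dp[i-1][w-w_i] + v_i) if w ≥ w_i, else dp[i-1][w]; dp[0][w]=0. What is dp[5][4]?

10

i\w   0   1   2   3   4   5   6   7   8   9  10  11
  0   0   0   0   0   0   0   0   0   0   0   0   0
  1   0   0   0   1   1   1   1   1   1   1   1   1
  2   0   0   0   1  10  10  10  11  11  11  11  11
  3   0   0   0   6  10  10  10  16  16  16  17  17
  4   0   0   0   6  10  10  10  16  16  16  17  18
  5   0   0   0  10  10  10  16  20  20  20  26  26
  6   0   0   0  10  10  10  19  20  20  25  29  29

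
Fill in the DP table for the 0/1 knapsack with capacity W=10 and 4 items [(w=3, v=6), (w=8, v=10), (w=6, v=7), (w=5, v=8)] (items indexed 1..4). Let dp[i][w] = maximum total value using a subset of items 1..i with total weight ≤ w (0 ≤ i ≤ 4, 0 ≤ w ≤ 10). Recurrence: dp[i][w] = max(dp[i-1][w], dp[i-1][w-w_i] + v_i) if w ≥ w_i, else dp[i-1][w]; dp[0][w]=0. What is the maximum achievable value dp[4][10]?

i\w   0   1   2   3   4   5   6   7   8   9  10
  0   0   0   0   0   0   0   0   0   0   0   0
  1   0   0   0   6   6   6   6   6   6   6   6
  2   0   0   0   6   6   6   6   6  10  10  10
  3   0   0   0   6   6   6   7   7  10  13  13
  4   0   0   0   6   6   8   8   8  14  14  14

14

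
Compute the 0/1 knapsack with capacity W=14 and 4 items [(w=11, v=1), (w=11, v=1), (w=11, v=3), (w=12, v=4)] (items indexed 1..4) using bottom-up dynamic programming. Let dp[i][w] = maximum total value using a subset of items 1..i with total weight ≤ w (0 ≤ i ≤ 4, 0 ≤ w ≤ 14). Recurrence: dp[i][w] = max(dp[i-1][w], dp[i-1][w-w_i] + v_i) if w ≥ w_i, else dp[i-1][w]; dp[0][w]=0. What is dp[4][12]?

i\w   0   1   2   3   4   5   6   7   8   9  10  11  12  13  14
  0   0   0   0   0   0   0   0   0   0   0   0   0   0   0   0
  1   0   0   0   0   0   0   0   0   0   0   0   1   1   1   1
  2   0   0   0   0   0   0   0   0   0   0   0   1   1   1   1
  3   0   0   0   0   0   0   0   0   0   0   0   3   3   3   3
  4   0   0   0   0   0   0   0   0   0   0   0   3   4   4   4

4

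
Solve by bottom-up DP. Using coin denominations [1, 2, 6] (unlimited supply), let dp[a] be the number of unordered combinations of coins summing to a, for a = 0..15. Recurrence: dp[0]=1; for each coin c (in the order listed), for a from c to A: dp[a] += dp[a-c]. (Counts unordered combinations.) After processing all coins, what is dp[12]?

12

after  coin     0     1     2     3     4     5     6     7     8     9    10    11    12    13    14    15
          1     1     1     1     1     1     1     1     1     1     1     1     1     1     1     1     1
          2     1     1     2     2     3     3     4     4     5     5     6     6     7     7     8     8
          6     1     1     2     2     3     3     5     5     7     7     9     9    12    12    15    15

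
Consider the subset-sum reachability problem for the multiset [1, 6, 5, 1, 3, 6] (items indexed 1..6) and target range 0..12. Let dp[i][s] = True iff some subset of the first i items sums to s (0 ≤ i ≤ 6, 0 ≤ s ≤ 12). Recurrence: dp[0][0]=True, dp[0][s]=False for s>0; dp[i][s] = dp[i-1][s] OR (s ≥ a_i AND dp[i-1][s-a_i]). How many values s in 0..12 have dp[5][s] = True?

13

i\s   0   1   2   3   4   5   6   7   8   9  10  11  12
  0   T   F   F   F   F   F   F   F   F   F   F   F   F
  1   T   T   F   F   F   F   F   F   F   F   F   F   F
  2   T   T   F   F   F   F   T   T   F   F   F   F   F
  3   T   T   F   F   F   T   T   T   F   F   F   T   T
  4   T   T   T   F   F   T   T   T   T   F   F   T   T
  5   T   T   T   T   T   T   T   T   T   T   T   T   T
  6   T   T   T   T   T   T   T   T   T   T   T   T   T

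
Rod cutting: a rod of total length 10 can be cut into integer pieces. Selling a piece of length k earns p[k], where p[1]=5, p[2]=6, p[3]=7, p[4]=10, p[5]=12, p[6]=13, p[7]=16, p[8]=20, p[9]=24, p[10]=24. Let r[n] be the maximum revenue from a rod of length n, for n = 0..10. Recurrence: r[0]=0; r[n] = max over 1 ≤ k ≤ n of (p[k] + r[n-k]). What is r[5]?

25

   n    0    1    2    3    4    5    6    7    8    9   10
r[n]    0    5   10   15   20   25   30   35   40   45   50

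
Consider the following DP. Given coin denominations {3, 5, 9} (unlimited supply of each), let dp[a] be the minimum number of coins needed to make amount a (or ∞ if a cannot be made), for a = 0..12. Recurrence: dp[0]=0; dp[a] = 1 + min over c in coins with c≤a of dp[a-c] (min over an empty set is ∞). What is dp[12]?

2

 a  0  1  2  3  4  5  6  7  8  9 10 11 12
dp  0  -  -  1  -  1  2  -  2  1  2  3  2
(- denotes ∞ / unreachable)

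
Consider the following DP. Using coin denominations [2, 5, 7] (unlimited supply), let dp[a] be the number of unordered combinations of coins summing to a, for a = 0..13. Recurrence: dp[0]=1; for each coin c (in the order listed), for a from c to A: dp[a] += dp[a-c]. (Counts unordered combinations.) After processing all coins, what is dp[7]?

after  coin     0     1     2     3     4     5     6     7     8     9    10    11    12    13
          2     1     0     1     0     1     0     1     0     1     0     1     0     1     0
          5     1     0     1     0     1     1     1     1     1     1     2     1     2     1
          7     1     0     1     0     1     1     1     2     1     2     2     2     3     2

2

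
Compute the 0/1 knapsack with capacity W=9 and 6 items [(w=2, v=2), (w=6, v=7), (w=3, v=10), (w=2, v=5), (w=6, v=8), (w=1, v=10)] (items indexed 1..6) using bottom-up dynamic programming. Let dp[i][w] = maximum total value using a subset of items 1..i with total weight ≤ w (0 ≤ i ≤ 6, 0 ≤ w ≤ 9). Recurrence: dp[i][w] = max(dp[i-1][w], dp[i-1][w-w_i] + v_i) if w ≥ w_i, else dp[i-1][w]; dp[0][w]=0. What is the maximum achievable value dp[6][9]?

27

i\w   0   1   2   3   4   5   6   7   8   9
  0   0   0   0   0   0   0   0   0   0   0
  1   0   0   2   2   2   2   2   2   2   2
  2   0   0   2   2   2   2   7   7   9   9
  3   0   0   2  10  10  12  12  12  12  17
  4   0   0   5  10  10  15  15  17  17  17
  5   0   0   5  10  10  15  15  17  17  18
  6   0  10  10  15  20  20  25  25  27  27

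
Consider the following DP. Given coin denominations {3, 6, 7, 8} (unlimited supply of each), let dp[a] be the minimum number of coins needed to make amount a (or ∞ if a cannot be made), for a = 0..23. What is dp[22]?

 a  0  1  2  3  4  5  6  7  8  9 10 11 12 13 14 15 16 17 18 19 20 21 22 23
dp  0  -  -  1  -  -  1  1  1  2  2  2  2  2  2  2  2  3  3  3  3  3  3  3
(- denotes ∞ / unreachable)

3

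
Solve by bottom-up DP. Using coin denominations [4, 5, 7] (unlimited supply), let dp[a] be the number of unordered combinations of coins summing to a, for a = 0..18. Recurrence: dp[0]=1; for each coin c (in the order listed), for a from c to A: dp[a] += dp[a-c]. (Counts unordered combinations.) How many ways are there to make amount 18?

2

after  coin     0     1     2     3     4     5     6     7     8     9    10    11    12    13    14    15    16    17    18
          4     1     0     0     0     1     0     0     0     1     0     0     0     1     0     0     0     1     0     0
          5     1     0     0     0     1     1     0     0     1     1     1     0     1     1     1     1     1     1     1
          7     1     0     0     0     1     1     0     1     1     1     1     1     2     1     2     2     2     2     2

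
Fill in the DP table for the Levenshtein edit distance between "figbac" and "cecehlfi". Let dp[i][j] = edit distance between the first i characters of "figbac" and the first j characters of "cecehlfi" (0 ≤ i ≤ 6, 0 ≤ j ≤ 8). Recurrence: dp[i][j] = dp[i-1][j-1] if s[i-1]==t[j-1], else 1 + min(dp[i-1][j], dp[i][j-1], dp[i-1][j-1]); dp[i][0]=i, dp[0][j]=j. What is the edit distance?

8

   ''  c  e  c  e  h  l  f  i
''  0  1  2  3  4  5  6  7  8
 f  1  1  2  3  4  5  6  6  7
 i  2  2  2  3  4  5  6  7  6
 g  3  3  3  3  4  5  6  7  7
 b  4  4  4  4  4  5  6  7  8
 a  5  5  5  5  5  5  6  7  8
 c  6  5  6  5  6  6  6  7  8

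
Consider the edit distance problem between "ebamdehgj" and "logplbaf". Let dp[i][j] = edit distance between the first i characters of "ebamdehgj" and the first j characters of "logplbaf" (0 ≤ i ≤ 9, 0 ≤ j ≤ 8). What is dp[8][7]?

8

   ''  l  o  g  p  l  b  a  f
''  0  1  2  3  4  5  6  7  8
 e  1  1  2  3  4  5  6  7  8
 b  2  2  2  3  4  5  5  6  7
 a  3  3  3  3  4  5  6  5  6
 m  4  4  4  4  4  5  6  6  6
 d  5  5  5  5  5  5  6  7  7
 e  6  6  6  6  6  6  6  7  8
 h  7  7  7  7  7  7  7  7  8
 g  8  8  8  7  8  8  8  8  8
 j  9  9  9  8  8  9  9  9  9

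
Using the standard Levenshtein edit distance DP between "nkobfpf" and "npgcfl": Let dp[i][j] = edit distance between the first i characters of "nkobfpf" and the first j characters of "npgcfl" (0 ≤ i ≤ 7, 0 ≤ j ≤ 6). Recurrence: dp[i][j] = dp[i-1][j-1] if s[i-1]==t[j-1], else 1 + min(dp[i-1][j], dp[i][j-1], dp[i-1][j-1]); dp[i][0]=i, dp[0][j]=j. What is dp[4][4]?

   ''  n  p  g  c  f  l
''  0  1  2  3  4  5  6
 n  1  0  1  2  3  4  5
 k  2  1  1  2  3  4  5
 o  3  2  2  2  3  4  5
 b  4  3  3  3  3  4  5
 f  5  4  4  4  4  3  4
 p  6  5  4  5  5  4  4
 f  7  6  5  5  6  5  5

3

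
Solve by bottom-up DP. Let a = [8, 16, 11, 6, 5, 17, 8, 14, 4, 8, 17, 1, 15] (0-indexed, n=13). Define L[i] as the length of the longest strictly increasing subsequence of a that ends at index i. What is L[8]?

   i    0    1    2    3    4    5    6    7    8    9   10   11   12
a[i]    8   16   11    6    5   17    8   14    4    8   17    1   15
L[i]    1    2    2    1    1    3    2    3    1    2    4    1    4

1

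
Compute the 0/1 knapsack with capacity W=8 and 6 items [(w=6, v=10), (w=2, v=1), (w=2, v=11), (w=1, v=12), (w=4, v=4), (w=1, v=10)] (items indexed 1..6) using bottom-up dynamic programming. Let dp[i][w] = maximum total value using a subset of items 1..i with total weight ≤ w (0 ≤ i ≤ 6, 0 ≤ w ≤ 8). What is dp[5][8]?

i\w   0   1   2   3   4   5   6   7   8
  0   0   0   0   0   0   0   0   0   0
  1   0   0   0   0   0   0  10  10  10
  2   0   0   1   1   1   1  10  10  11
  3   0   0  11  11  12  12  12  12  21
  4   0  12  12  23  23  24  24  24  24
  5   0  12  12  23  23  24  24  27  27
  6   0  12  22  23  33  33  34  34  37

27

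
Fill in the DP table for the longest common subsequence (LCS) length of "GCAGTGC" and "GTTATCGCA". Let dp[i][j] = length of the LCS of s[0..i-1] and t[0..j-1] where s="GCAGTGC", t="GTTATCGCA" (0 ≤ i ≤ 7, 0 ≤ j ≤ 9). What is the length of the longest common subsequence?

5

   ''  G  T  T  A  T  C  G  C  A
''  0  0  0  0  0  0  0  0  0  0
 G  0  1  1  1  1  1  1  1  1  1
 C  0  1  1  1  1  1  2  2  2  2
 A  0  1  1  1  2  2  2  2  2  3
 G  0  1  1  1  2  2  2  3  3  3
 T  0  1  2  2  2  3  3  3  3  3
 G  0  1  2  2  2  3  3  4  4  4
 C  0  1  2  2  2  3  4  4  5  5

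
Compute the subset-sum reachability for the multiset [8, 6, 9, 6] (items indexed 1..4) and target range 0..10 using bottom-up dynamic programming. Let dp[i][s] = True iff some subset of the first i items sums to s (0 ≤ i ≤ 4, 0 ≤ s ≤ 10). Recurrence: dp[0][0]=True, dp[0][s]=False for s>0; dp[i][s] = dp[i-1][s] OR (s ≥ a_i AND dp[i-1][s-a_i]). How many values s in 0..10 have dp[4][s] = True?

4

i\s   0   1   2   3   4   5   6   7   8   9  10
  0   T   F   F   F   F   F   F   F   F   F   F
  1   T   F   F   F   F   F   F   F   T   F   F
  2   T   F   F   F   F   F   T   F   T   F   F
  3   T   F   F   F   F   F   T   F   T   T   F
  4   T   F   F   F   F   F   T   F   T   T   F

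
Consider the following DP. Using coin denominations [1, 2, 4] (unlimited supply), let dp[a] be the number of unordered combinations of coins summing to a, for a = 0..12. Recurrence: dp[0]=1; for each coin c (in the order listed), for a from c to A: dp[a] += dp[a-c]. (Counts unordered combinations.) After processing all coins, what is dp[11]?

12

after  coin     0     1     2     3     4     5     6     7     8     9    10    11    12
          1     1     1     1     1     1     1     1     1     1     1     1     1     1
          2     1     1     2     2     3     3     4     4     5     5     6     6     7
          4     1     1     2     2     4     4     6     6     9     9    12    12    16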